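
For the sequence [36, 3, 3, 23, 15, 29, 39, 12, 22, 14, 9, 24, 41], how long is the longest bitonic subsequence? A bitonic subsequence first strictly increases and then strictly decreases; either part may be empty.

Let inc[i] be the LIS ending at i and dec[i] the longest strictly decreasing subsequence starting at i. inc = [1, 1, 1, 2, 2, 3, 4, 2, 3, 3, 2, 4, 5], dec = [5, 1, 1, 4, 3, 4, 4, 2, 3, 2, 1, 1, 1].
max_i inc[i]+dec[i]−1 = 7, with one witness 3, 23, 29, 39, 22, 14, 9.

7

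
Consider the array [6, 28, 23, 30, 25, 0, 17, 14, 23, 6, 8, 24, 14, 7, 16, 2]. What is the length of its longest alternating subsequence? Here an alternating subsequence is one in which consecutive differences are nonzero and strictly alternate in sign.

Track the best alternating length ending on an up-step vs a down-step at each position: up/down = 1/1, 2/1, 2/3, 4/1, 4/5, 1/5, 6/5, 6/7, 8/5, 6/9, 10/9, 10/5, 10/11, 10/11, 12/11, 6/13.
The maximum over both is 13; one such subsequence is 6, 28, 23, 30, 0, 17, 14, 23, 6, 24, 14, 16, 2.

13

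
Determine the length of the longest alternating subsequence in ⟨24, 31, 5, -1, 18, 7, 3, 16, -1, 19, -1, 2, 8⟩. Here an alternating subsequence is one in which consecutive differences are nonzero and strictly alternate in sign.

10

Track the best alternating length ending on an up-step vs a down-step at each position: up/down = 1/1, 2/1, 1/3, 1/3, 4/3, 4/5, 4/5, 6/5, 1/7, 8/3, 1/9, 10/9, 10/9.
The maximum over both is 10; one such subsequence is 24, 31, 5, 18, 7, 16, -1, 19, -1, 2.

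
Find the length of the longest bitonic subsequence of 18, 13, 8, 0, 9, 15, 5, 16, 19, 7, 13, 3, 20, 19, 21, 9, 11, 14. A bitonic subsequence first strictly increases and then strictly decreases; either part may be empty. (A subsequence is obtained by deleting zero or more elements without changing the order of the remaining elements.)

8

Let inc[i] be the LIS ending at i and dec[i] the longest strictly decreasing subsequence starting at i. inc = [1, 1, 1, 1, 2, 3, 2, 4, 5, 3, 4, 2, 6, 5, 7, 4, 5, 6], dec = [5, 4, 3, 1, 3, 3, 2, 3, 3, 2, 2, 1, 3, 2, 2, 1, 1, 1].
max_i inc[i]+dec[i]−1 = 8, with one witness 8, 9, 15, 16, 19, 20, 19, 14.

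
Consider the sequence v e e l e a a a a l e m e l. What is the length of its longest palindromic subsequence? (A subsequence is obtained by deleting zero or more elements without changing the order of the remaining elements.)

10

Using dp[i][j] = 2 + dp[i+1][j−1] if the ends match, else max(dp[i+1][j], dp[i][j−1]):
dp[1][14] = 10. A witness is eelaaaalee at positions 2,3,4,6,7,8,9,10,11,13.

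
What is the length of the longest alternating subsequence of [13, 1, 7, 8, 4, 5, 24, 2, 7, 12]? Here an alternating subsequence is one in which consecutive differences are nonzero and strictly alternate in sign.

A longest alternating subsequence is 13, 1, 7, 4, 5, 2, 7 (positions 1,2,3,5,6,8,9); its 6 consecutive differences strictly alternate in sign, and length 7 is optimal.

7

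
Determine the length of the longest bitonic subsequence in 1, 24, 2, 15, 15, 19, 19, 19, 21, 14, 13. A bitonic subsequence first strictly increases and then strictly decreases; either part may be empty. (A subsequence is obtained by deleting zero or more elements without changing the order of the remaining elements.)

Let inc[i] be the LIS ending at i and dec[i] the longest strictly decreasing subsequence starting at i. inc = [1, 2, 2, 3, 3, 4, 4, 4, 5, 3, 3], dec = [1, 4, 1, 3, 3, 3, 3, 3, 3, 2, 1].
max_i inc[i]+dec[i]−1 = 7, with one witness 1, 2, 15, 19, 21, 14, 13.

7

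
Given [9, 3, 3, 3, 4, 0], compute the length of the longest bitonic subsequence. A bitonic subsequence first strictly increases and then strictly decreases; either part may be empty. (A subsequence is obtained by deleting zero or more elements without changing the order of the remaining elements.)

Let inc[i] be the LIS ending at i and dec[i] the longest strictly decreasing subsequence starting at i. inc = [1, 1, 1, 1, 2, 1], dec = [3, 2, 2, 2, 2, 1].
max_i inc[i]+dec[i]−1 = 3, with one witness 9, 4, 0.

3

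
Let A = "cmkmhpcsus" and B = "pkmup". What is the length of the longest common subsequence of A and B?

3

Backtracking the LCS table gives one alignment: k (A3,B2) → m (A4,B3) → p (A6,B5).
So the longest common subsequence has length 3.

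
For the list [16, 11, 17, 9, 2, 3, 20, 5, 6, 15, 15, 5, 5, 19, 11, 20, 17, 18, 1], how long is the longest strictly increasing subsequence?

7

Scanning left to right, the best length ending at each element is: 16→1, 11→1, 17→2, 9→1, 2→1, 3→2, 20→3, 5→3, 6→4, 15→5, 15→5, 5→3, 5→3, 19→6, 11→5, 20→7, 17→6, 18→7, 1→1.
So the longest increasing subsequence has length 7, e.g. 2, 3, 5, 6, 15, 19, 20.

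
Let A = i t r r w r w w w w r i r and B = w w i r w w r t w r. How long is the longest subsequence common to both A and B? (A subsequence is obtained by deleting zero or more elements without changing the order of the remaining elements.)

6

A longest common subsequence is irwrwr (length 6); the LCS DP confirms no longer common subsequence exists.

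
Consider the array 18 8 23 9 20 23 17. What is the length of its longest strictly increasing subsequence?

Let dp[i] be the longest increasing subsequence ending at position i. Then dp = [1, 1, 2, 2, 3, 4, 3].
The maximum is 4; one witness is 8, 9, 20, 23 at positions 2,4,5,6.

4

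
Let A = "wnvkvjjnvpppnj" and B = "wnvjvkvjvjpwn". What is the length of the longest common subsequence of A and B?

9

A longest common subsequence is wnvkvjjpn (length 9); the LCS DP confirms no longer common subsequence exists.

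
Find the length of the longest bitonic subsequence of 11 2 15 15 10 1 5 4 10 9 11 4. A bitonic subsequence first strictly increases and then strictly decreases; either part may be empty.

Let inc[i] be the LIS ending at i and dec[i] the longest strictly decreasing subsequence starting at i. inc = [1, 1, 2, 2, 2, 1, 2, 2, 3, 3, 4, 2], dec = [4, 2, 4, 4, 3, 1, 2, 1, 3, 2, 2, 1].
max_i inc[i]+dec[i]−1 = 5, with one witness 11, 15, 10, 9, 4.

5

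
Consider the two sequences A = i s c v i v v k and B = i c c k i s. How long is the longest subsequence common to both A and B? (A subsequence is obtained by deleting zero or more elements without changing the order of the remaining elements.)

3

A longest common subsequence is ici (length 3); the LCS DP confirms no longer common subsequence exists.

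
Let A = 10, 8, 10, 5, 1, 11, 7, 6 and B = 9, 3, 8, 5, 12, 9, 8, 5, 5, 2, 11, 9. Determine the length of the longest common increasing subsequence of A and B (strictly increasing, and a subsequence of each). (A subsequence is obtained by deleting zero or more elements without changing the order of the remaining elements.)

A longest common strictly increasing subsequence is 8, 11 (length 2); it appears in order in both A and B, and no longer such subsequence exists.

2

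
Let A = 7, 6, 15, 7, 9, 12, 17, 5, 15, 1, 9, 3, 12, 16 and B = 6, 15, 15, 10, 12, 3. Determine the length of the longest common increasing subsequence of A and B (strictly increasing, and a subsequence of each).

For each value that appears in both, track the longest common increasing run ending there.
The best achievable length is 2; one witness is 6, 15 (A-positions 2,3, B-positions 1,2).

2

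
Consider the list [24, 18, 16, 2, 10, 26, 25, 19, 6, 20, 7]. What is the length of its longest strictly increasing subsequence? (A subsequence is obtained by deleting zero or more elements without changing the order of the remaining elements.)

Scanning left to right, the best length ending at each element is: 24→1, 18→1, 16→1, 2→1, 10→2, 26→3, 25→3, 19→3, 6→2, 20→4, 7→3.
So the longest increasing subsequence has length 4, e.g. 2, 10, 19, 20.

4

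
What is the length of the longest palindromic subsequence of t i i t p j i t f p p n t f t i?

One longest palindromic subsequence is itfppfti (positions 2,4,9,10,11,14,15,16); it reads the same forward and backward, and the interval DP gives dp[1][16] = 8.

8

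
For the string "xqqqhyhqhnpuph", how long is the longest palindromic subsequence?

Using dp[i][j] = 2 + dp[i+1][j−1] if the ends match, else max(dp[i+1][j], dp[i][j−1]):
dp[1][14] = 5. A witness is hpuph at positions 5,11,12,13,14.

5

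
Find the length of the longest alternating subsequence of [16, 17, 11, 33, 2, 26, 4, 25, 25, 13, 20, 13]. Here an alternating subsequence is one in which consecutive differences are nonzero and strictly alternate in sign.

Track the best alternating length ending on an up-step vs a down-step at each position: up/down = 1/1, 2/1, 1/3, 4/1, 1/5, 6/5, 6/7, 8/7, 8/7, 8/9, 10/9, 8/11.
The maximum over both is 11; one such subsequence is 16, 17, 11, 33, 2, 26, 4, 25, 13, 20, 13.

11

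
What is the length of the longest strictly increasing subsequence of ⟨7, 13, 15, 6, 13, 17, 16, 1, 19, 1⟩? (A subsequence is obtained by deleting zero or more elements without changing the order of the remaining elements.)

One longest increasing subsequence is 7, 13, 15, 17, 19 (positions 1,2,3,6,9), of length 5; no longer one exists.

5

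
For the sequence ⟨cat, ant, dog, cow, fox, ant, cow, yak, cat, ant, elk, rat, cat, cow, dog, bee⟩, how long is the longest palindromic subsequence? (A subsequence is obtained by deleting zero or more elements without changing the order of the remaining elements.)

7

One longest palindromic subsequence is dog cow cat rat cat cow dog (positions 3,4,9,12,13,14,15); it reads the same forward and backward, and the interval DP gives dp[1][16] = 7.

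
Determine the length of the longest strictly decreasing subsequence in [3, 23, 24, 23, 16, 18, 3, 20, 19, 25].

One longest decreasing subsequence is 24, 23, 16, 3 (positions 3,4,5,7), of length 4; no longer one exists.

4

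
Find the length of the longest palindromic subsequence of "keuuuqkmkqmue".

9

Using dp[i][j] = 2 + dp[i+1][j−1] if the ends match, else max(dp[i+1][j], dp[i][j−1]):
dp[1][13] = 9. A witness is euqkmkque at positions 2,3,6,7,8,9,10,12,13.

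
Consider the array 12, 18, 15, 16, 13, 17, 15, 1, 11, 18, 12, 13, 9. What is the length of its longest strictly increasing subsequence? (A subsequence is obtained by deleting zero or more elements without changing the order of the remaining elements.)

Scanning left to right, the best length ending at each element is: 12→1, 18→2, 15→2, 16→3, 13→2, 17→4, 15→3, 1→1, 11→2, 18→5, 12→3, 13→4, 9→2.
So the longest increasing subsequence has length 5, e.g. 12, 15, 16, 17, 18.

5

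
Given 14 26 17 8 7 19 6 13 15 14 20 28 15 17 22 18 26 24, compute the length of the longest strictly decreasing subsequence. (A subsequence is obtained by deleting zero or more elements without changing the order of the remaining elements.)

5

Scanning left to right, the best length ending at each element is: 14→1, 26→1, 17→2, 8→3, 7→4, 19→2, 6→5, 13→3, 15→3, 14→4, 20→2, 28→1, 15→3, 17→3, 22→2, 18→3, 26→2, 24→3.
So the longest decreasing subsequence has length 5, e.g. 26, 17, 8, 7, 6.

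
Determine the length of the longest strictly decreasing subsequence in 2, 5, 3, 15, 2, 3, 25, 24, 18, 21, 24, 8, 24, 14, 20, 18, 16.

Scanning left to right, the best length ending at each element is: 2→1, 5→1, 3→2, 15→1, 2→3, 3→2, 25→1, 24→2, 18→3, 21→3, 24→2, 8→4, 24→2, 14→4, 20→4, 18→5, 16→6.
So the longest decreasing subsequence has length 6, e.g. 25, 24, 21, 20, 18, 16.

6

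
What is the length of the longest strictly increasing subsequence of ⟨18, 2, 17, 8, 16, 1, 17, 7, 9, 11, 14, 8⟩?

5

Scanning left to right, the best length ending at each element is: 18→1, 2→1, 17→2, 8→2, 16→3, 1→1, 17→4, 7→2, 9→3, 11→4, 14→5, 8→3.
So the longest increasing subsequence has length 5, e.g. 2, 8, 9, 11, 14.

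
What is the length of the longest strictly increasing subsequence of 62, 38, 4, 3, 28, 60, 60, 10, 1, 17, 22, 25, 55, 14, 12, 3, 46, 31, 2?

6

Let dp[i] be the longest increasing subsequence ending at position i. Then dp = [1, 1, 1, 1, 2, 3, 3, 2, 1, 3, 4, 5, 6, 3, 3, 2, 6, 6, 2].
The maximum is 6; one witness is 4, 10, 17, 22, 25, 55 at positions 3,8,10,11,12,13.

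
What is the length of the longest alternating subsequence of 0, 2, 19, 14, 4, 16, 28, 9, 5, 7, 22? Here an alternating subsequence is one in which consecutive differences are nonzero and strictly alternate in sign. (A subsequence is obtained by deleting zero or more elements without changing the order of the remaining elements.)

Track the best alternating length ending on an up-step vs a down-step at each position: up/down = 1/1, 2/1, 2/1, 2/3, 2/3, 4/3, 4/1, 4/5, 4/5, 6/5, 6/5.
The maximum over both is 6; one such subsequence is 0, 19, 14, 16, 5, 7.

6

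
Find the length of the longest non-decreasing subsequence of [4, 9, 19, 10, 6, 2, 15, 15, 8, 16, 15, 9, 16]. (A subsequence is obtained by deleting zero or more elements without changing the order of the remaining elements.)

7

Scanning left to right, the best length ending at each element is: 4→1, 9→2, 19→3, 10→3, 6→2, 2→1, 15→4, 15→5, 8→3, 16→6, 15→6, 9→4, 16→7.
So the longest non-decreasing subsequence has length 7, e.g. 4, 9, 10, 15, 15, 16, 16.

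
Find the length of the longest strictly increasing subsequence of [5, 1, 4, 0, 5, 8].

One longest increasing subsequence is 1, 4, 5, 8 (positions 2,3,5,6), of length 4; no longer one exists.

4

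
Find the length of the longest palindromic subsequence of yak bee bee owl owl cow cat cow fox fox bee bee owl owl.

7

One longest palindromic subsequence is owl owl cow cat cow owl owl (positions 4,5,6,7,8,13,14); it reads the same forward and backward, and the interval DP gives dp[1][14] = 7.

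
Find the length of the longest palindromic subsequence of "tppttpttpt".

9

One longest palindromic subsequence is tpttpttpt (positions 1,2,4,5,6,7,8,9,10); it reads the same forward and backward, and the interval DP gives dp[1][10] = 9.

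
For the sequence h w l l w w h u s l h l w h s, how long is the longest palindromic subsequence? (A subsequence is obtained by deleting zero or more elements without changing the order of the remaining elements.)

10

Using dp[i][j] = 2 + dp[i+1][j−1] if the ends match, else max(dp[i+1][j], dp[i][j−1]):
dp[1][15] = 10. A witness is hwllwwllwh at positions 1,2,3,4,5,6,10,12,13,14.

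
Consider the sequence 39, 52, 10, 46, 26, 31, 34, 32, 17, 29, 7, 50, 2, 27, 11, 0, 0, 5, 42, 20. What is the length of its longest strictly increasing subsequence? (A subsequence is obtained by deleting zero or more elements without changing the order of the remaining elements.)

5

Let dp[i] be the longest increasing subsequence ending at position i. Then dp = [1, 2, 1, 2, 2, 3, 4, 4, 2, 3, 1, 5, 1, 3, 2, 1, 1, 2, 5, 3].
The maximum is 5; one witness is 10, 26, 31, 34, 50 at positions 3,5,6,7,12.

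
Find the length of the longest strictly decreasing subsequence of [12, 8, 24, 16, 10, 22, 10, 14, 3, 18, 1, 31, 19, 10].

Scanning left to right, the best length ending at each element is: 12→1, 8→2, 24→1, 16→2, 10→3, 22→2, 10→3, 14→3, 3→4, 18→3, 1→5, 31→1, 19→3, 10→4.
So the longest decreasing subsequence has length 5, e.g. 24, 16, 10, 3, 1.

5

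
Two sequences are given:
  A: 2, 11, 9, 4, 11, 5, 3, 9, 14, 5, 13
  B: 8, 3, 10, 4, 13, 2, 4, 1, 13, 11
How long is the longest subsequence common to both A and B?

Backtracking the LCS table gives one alignment: 2 (A1,B6) → 4 (A4,B7) → 11 (A5,B10).
So the longest common subsequence has length 3.

3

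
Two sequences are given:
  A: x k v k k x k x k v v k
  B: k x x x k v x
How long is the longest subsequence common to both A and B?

Backtracking the LCS table gives one alignment: x (A1,B2) → x (A6,B3) → x (A8,B4) → k (A9,B5) → v (A10,B6).
So the longest common subsequence has length 5.

5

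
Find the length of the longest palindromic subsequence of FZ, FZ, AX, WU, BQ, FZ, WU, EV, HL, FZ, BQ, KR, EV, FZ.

7

One longest palindromic subsequence is FZ BQ FZ HL FZ BQ FZ (positions 1,5,6,9,10,11,14); it reads the same forward and backward, and the interval DP gives dp[1][14] = 7.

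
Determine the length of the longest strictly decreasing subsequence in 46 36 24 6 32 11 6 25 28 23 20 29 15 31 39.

Scanning left to right, the best length ending at each element is: 46→1, 36→2, 24→3, 6→4, 32→3, 11→4, 6→5, 25→4, 28→4, 23→5, 20→6, 29→4, 15→7, 31→4, 39→2.
So the longest decreasing subsequence has length 7, e.g. 46, 36, 32, 25, 23, 20, 15.

7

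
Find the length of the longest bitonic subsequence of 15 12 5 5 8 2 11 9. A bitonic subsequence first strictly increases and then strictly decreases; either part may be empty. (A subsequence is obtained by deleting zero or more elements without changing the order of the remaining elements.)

4

One longest bitonic subsequence is 15, 12, 11, 9 (positions 1,2,7,8): it rises to 15 then falls. Length 4 is optimal.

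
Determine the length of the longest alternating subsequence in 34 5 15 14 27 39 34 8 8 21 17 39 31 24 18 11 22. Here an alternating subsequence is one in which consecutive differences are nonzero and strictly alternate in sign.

11

A longest alternating subsequence is 34, 5, 15, 14, 27, 8, 21, 17, 39, 18, 22 (positions 1,2,3,4,5,8,10,11,12,15,17); its 10 consecutive differences strictly alternate in sign, and length 11 is optimal.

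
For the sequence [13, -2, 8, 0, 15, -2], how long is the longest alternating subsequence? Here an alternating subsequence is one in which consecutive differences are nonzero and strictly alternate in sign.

6

Track the best alternating length ending on an up-step vs a down-step at each position: up/down = 1/1, 1/2, 3/2, 3/4, 5/1, 1/6.
The maximum over both is 6; one such subsequence is 13, -2, 8, 0, 15, -2.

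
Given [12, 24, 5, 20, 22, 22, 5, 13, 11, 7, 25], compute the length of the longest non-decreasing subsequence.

Scanning left to right, the best length ending at each element is: 12→1, 24→2, 5→1, 20→2, 22→3, 22→4, 5→2, 13→3, 11→3, 7→3, 25→5.
So the longest non-decreasing subsequence has length 5, e.g. 12, 20, 22, 22, 25.

5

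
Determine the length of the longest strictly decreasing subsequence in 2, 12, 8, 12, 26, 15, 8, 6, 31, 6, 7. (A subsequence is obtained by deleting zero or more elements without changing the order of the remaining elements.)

Scanning left to right, the best length ending at each element is: 2→1, 12→1, 8→2, 12→1, 26→1, 15→2, 8→3, 6→4, 31→1, 6→4, 7→4.
So the longest decreasing subsequence has length 4, e.g. 26, 15, 8, 6.

4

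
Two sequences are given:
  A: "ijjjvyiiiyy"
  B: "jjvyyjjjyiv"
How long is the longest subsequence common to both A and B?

Backtracking the LCS table gives one alignment: j (A3,B1) → j (A4,B2) → v (A5,B3) → y (A6,B4) → y (A10,B5) → y (A11,B9).
So the longest common subsequence has length 6.

6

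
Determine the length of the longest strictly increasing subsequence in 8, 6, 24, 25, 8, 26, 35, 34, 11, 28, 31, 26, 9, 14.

6

Scanning left to right, the best length ending at each element is: 8→1, 6→1, 24→2, 25→3, 8→2, 26→4, 35→5, 34→5, 11→3, 28→5, 31→6, 26→4, 9→3, 14→4.
So the longest increasing subsequence has length 6, e.g. 8, 24, 25, 26, 28, 31.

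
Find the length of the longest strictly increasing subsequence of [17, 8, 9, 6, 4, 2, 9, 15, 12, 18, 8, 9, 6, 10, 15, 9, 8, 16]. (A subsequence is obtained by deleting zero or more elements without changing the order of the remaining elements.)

6

Let dp[i] be the longest increasing subsequence ending at position i. Then dp = [1, 1, 2, 1, 1, 1, 2, 3, 3, 4, 2, 3, 2, 4, 5, 3, 3, 6].
The maximum is 6; one witness is 6, 8, 9, 10, 15, 16 at positions 4,11,12,14,15,18.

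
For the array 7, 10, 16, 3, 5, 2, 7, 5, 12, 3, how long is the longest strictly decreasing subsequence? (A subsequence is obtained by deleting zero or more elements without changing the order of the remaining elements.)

4

One longest decreasing subsequence is 10, 7, 5, 3 (positions 2,7,8,10), of length 4; no longer one exists.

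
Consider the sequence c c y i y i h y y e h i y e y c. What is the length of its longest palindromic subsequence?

12

One longest palindromic subsequence is cyyihyyhiyyc (positions 1,3,5,6,7,8,9,11,12,13,15,16); it reads the same forward and backward, and the interval DP gives dp[1][16] = 12.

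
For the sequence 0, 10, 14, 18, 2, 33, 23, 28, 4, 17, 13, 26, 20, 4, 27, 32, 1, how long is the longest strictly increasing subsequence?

One longest increasing subsequence is 0, 10, 14, 18, 23, 26, 27, 32 (positions 1,2,3,4,7,12,15,16), of length 8; no longer one exists.

8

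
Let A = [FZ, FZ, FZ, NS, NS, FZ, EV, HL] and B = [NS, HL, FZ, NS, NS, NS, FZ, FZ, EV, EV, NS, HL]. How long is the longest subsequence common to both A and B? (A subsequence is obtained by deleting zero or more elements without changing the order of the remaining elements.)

6

Backtracking the LCS table gives one alignment: FZ (A1,B3) → NS (A4,B5) → NS (A5,B6) → FZ (A6,B8) → EV (A7,B10) → HL (A8,B12).
So the longest common subsequence has length 6.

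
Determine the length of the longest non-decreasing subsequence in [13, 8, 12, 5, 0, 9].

2

One longest non-decreasing subsequence is 8, 12 (positions 2,3), of length 2; no longer one exists.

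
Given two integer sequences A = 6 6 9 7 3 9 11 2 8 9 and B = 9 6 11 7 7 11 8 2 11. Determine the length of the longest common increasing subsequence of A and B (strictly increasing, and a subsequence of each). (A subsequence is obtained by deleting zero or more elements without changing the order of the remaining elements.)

3

A longest common strictly increasing subsequence is 6, 7, 11 (length 3); it appears in order in both A and B, and no longer such subsequence exists.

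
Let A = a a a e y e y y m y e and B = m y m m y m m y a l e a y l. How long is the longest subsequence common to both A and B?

5

Backtracking the LCS table gives one alignment: y (A5,B2) → y (A7,B5) → m (A9,B7) → y (A10,B8) → e (A11,B11).
So the longest common subsequence has length 5.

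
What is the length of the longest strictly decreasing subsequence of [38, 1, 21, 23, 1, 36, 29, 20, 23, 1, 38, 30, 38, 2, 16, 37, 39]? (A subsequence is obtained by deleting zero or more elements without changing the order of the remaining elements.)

5

Let dp[i] be the longest decreasing subsequence ending at position i. Then dp = [1, 2, 2, 2, 3, 2, 3, 4, 4, 5, 1, 3, 1, 5, 5, 2, 1].
The maximum is 5; one witness is 38, 36, 29, 20, 1 at positions 1,6,7,8,10.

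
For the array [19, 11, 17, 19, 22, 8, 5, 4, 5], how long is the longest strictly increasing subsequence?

Let dp[i] be the longest increasing subsequence ending at position i. Then dp = [1, 1, 2, 3, 4, 1, 1, 1, 2].
The maximum is 4; one witness is 11, 17, 19, 22 at positions 2,3,4,5.

4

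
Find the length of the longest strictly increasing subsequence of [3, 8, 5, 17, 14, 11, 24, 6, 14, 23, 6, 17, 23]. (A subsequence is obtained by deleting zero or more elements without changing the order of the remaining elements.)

6

Scanning left to right, the best length ending at each element is: 3→1, 8→2, 5→2, 17→3, 14→3, 11→3, 24→4, 6→3, 14→4, 23→5, 6→3, 17→5, 23→6.
So the longest increasing subsequence has length 6, e.g. 3, 8, 11, 14, 17, 23.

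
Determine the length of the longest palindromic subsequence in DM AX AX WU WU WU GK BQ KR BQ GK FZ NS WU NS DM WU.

Using dp[i][j] = 2 + dp[i+1][j−1] if the ends match, else max(dp[i+1][j], dp[i][j−1]):
dp[1][17] = 9. A witness is WU WU GK BQ KR BQ GK WU WU at positions 4,6,7,8,9,10,11,14,17.

9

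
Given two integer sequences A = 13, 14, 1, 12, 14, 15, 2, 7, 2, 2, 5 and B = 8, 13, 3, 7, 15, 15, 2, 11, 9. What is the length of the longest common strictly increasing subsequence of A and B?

2

For each value that appears in both, track the longest common increasing run ending there.
The best achievable length is 2; one witness is 13, 15 (A-positions 1,6, B-positions 2,5).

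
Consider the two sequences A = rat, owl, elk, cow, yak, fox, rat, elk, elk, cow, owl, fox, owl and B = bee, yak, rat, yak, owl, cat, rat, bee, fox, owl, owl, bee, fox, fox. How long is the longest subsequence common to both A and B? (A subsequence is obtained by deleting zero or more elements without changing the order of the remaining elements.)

A longest common subsequence is rat, owl, fox, owl, fox (length 5); the LCS DP confirms no longer common subsequence exists.

5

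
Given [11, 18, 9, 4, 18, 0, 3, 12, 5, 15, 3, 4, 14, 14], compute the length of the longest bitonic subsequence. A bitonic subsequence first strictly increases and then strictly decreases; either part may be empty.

5

One longest bitonic subsequence is 11, 18, 12, 5, 4 (positions 1,2,8,9,12): it rises to 18 then falls. Length 5 is optimal.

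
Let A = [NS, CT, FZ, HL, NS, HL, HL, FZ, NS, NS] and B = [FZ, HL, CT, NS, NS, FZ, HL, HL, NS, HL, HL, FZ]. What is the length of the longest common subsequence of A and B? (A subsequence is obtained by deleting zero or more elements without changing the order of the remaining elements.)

7

Backtracking the LCS table gives one alignment: NS (A1,B5) → FZ (A3,B6) → HL (A4,B8) → NS (A5,B9) → HL (A6,B10) → HL (A7,B11) → FZ (A8,B12).
So the longest common subsequence has length 7.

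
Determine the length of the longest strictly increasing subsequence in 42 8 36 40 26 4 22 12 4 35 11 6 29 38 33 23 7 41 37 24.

5

Let dp[i] be the longest increasing subsequence ending at position i. Then dp = [1, 1, 2, 3, 2, 1, 2, 2, 1, 3, 2, 2, 3, 4, 4, 3, 3, 5, 5, 4].
The maximum is 5; one witness is 8, 26, 35, 38, 41 at positions 2,5,10,14,18.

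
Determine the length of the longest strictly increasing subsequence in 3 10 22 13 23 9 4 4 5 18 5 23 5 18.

5

Let dp[i] be the longest increasing subsequence ending at position i. Then dp = [1, 2, 3, 3, 4, 2, 2, 2, 3, 4, 3, 5, 3, 4].
The maximum is 5; one witness is 3, 10, 13, 18, 23 at positions 1,2,4,10,12.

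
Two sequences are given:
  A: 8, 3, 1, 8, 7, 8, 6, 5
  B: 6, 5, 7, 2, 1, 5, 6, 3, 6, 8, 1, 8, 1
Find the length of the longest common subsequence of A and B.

3

A longest common subsequence is 8, 1, 8 (length 3); the LCS DP confirms no longer common subsequence exists.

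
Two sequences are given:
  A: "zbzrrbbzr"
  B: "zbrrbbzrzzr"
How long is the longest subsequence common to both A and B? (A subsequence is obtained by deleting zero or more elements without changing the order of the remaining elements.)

8

A longest common subsequence is zbrrbbzr (length 8); the LCS DP confirms no longer common subsequence exists.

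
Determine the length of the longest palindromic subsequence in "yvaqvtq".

Using dp[i][j] = 2 + dp[i+1][j−1] if the ends match, else max(dp[i+1][j], dp[i][j−1]):
dp[1][7] = 3. A witness is qtq at positions 4,6,7.

3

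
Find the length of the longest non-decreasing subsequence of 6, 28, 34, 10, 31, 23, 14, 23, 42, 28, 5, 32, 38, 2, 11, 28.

Let dp[i] be the longest non-decreasing subsequence ending at position i. Then dp = [1, 2, 3, 2, 3, 3, 3, 4, 5, 5, 1, 6, 7, 1, 3, 6].
The maximum is 7; one witness is 6, 10, 23, 23, 28, 32, 38 at positions 1,4,6,8,10,12,13.

7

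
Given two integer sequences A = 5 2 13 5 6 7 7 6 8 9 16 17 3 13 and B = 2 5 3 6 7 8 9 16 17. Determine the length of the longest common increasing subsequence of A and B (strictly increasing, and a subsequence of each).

8

A longest common strictly increasing subsequence is 2, 5, 6, 7, 8, 9, 16, 17 (length 8); it appears in order in both A and B, and no longer such subsequence exists.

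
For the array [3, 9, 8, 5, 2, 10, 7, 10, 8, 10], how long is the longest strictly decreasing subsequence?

Let dp[i] be the longest decreasing subsequence ending at position i. Then dp = [1, 1, 2, 3, 4, 1, 3, 1, 2, 1].
The maximum is 4; one witness is 9, 8, 5, 2 at positions 2,3,4,5.

4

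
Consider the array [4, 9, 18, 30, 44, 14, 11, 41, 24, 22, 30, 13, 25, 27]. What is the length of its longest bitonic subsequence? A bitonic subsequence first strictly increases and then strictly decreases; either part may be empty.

One longest bitonic subsequence is 4, 9, 18, 30, 44, 41, 24, 22, 13 (positions 1,2,3,4,5,8,9,10,12): it rises to 44 then falls. Length 9 is optimal.

9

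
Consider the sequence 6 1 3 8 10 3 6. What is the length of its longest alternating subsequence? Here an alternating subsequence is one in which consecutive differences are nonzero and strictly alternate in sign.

5

Track the best alternating length ending on an up-step vs a down-step at each position: up/down = 1/1, 1/2, 3/2, 3/1, 3/1, 3/4, 5/4.
The maximum over both is 5; one such subsequence is 6, 1, 8, 3, 6.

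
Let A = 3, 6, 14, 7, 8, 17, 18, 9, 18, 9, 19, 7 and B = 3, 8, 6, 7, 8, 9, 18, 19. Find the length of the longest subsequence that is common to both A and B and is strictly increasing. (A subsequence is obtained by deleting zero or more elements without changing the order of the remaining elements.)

7

For each value that appears in both, track the longest common increasing run ending there.
The best achievable length is 7; one witness is 3, 6, 7, 8, 9, 18, 19 (A-positions 1,2,4,5,8,9,11, B-positions 1,3,4,5,6,7,8).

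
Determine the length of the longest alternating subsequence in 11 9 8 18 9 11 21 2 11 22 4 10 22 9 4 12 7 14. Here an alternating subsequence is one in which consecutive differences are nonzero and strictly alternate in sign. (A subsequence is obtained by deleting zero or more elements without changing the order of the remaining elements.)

13

A longest alternating subsequence is 11, 9, 18, 9, 11, 2, 11, 4, 10, 9, 12, 7, 14 (positions 1,2,4,5,6,8,9,11,12,14,16,17,18); its 12 consecutive differences strictly alternate in sign, and length 13 is optimal.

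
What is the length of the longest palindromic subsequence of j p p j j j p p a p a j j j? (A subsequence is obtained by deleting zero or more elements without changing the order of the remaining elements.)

9

One longest palindromic subsequence is jjjapajjj (positions 1,4,5,9,10,11,12,13,14); it reads the same forward and backward, and the interval DP gives dp[1][14] = 9.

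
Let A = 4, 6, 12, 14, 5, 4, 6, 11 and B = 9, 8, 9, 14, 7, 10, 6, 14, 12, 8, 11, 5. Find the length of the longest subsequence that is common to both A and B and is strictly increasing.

2

For each value that appears in both, track the longest common increasing run ending there.
The best achievable length is 2; one witness is 6, 14 (A-positions 2,4, B-positions 7,8).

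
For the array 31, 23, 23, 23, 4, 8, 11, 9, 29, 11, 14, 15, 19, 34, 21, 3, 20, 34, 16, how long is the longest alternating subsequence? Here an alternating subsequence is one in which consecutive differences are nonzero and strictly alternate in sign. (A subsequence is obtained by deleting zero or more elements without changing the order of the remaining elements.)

Track the best alternating length ending on an up-step vs a down-step at each position: up/down = 1/1, 1/2, 1/2, 1/2, 1/2, 3/2, 3/2, 3/4, 5/2, 5/6, 7/6, 7/6, 7/6, 7/1, 7/8, 1/8, 9/8, 9/1, 9/10.
The maximum over both is 10; one such subsequence is 31, 4, 11, 9, 29, 11, 14, 3, 20, 16.

10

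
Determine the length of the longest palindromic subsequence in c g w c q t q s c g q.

One longest palindromic subsequence is gcqtqcg (positions 2,4,5,6,7,9,10); it reads the same forward and backward, and the interval DP gives dp[1][11] = 7.

7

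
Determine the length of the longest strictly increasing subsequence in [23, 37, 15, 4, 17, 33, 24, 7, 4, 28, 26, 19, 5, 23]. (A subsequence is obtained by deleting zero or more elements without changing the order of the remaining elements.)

4

Scanning left to right, the best length ending at each element is: 23→1, 37→2, 15→1, 4→1, 17→2, 33→3, 24→3, 7→2, 4→1, 28→4, 26→4, 19→3, 5→2, 23→4.
So the longest increasing subsequence has length 4, e.g. 15, 17, 24, 28.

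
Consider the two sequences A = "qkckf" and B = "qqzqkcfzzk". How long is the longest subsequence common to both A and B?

4

A longest common subsequence is qkck (length 4); the LCS DP confirms no longer common subsequence exists.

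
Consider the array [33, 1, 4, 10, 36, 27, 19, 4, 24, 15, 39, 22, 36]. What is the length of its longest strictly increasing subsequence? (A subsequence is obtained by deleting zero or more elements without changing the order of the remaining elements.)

Let dp[i] be the longest increasing subsequence ending at position i. Then dp = [1, 1, 2, 3, 4, 4, 4, 2, 5, 4, 6, 5, 6].
The maximum is 6; one witness is 1, 4, 10, 19, 24, 39 at positions 2,3,4,7,9,11.

6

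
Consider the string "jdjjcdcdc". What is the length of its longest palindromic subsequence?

Using dp[i][j] = 2 + dp[i+1][j−1] if the ends match, else max(dp[i+1][j], dp[i][j−1]):
dp[1][9] = 5. A witness is cdcdc at positions 5,6,7,8,9.

5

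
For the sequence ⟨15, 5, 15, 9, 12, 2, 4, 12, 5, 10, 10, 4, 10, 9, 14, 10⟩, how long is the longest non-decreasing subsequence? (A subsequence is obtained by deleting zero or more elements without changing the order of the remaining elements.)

Let dp[i] be the longest non-decreasing subsequence ending at position i. Then dp = [1, 1, 2, 2, 3, 1, 2, 4, 3, 4, 5, 3, 6, 4, 7, 7].
The maximum is 7; one witness is 2, 4, 5, 10, 10, 10, 14 at positions 6,7,9,10,11,13,15.

7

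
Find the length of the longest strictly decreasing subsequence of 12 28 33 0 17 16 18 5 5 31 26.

4

Scanning left to right, the best length ending at each element is: 12→1, 28→1, 33→1, 0→2, 17→2, 16→3, 18→2, 5→4, 5→4, 31→2, 26→3.
So the longest decreasing subsequence has length 4, e.g. 28, 17, 16, 5.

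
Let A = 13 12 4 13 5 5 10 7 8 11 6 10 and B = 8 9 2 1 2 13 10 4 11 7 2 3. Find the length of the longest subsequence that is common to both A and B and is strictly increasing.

A longest common strictly increasing subsequence is 8, 10 (length 2); it appears in order in both A and B, and no longer such subsequence exists.

2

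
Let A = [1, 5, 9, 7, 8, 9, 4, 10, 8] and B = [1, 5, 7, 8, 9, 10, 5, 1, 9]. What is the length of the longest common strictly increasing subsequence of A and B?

6

A longest common strictly increasing subsequence is 1, 5, 7, 8, 9, 10 (length 6); it appears in order in both A and B, and no longer such subsequence exists.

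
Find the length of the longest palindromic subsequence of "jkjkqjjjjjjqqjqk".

Using dp[i][j] = 2 + dp[i+1][j−1] if the ends match, else max(dp[i+1][j], dp[i][j−1]):
dp[1][16] = 12. A witness is kjqjjjjjjqjk at positions 2,3,5,6,7,8,9,10,11,13,14,16.

12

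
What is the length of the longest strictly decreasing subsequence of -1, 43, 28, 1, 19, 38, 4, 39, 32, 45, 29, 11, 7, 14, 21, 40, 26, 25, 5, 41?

7

Scanning left to right, the best length ending at each element is: -1→1, 43→1, 28→2, 1→3, 19→3, 38→2, 4→4, 39→2, 32→3, 45→1, 29→4, 11→5, 7→6, 14→5, 21→5, 40→2, 26→5, 25→6, 5→7, 41→2.
So the longest decreasing subsequence has length 7, e.g. 43, 38, 32, 29, 11, 7, 5.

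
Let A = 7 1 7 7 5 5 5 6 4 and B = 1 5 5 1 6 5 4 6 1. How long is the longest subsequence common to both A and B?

Backtracking the LCS table gives one alignment: 1 (A2,B1) → 5 (A5,B2) → 5 (A6,B3) → 5 (A7,B6) → 6 (A8,B8).
So the longest common subsequence has length 5.

5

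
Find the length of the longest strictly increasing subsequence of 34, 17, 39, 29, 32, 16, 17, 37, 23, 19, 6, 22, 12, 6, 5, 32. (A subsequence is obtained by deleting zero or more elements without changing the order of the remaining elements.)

5

Scanning left to right, the best length ending at each element is: 34→1, 17→1, 39→2, 29→2, 32→3, 16→1, 17→2, 37→4, 23→3, 19→3, 6→1, 22→4, 12→2, 6→1, 5→1, 32→5.
So the longest increasing subsequence has length 5, e.g. 16, 17, 19, 22, 32.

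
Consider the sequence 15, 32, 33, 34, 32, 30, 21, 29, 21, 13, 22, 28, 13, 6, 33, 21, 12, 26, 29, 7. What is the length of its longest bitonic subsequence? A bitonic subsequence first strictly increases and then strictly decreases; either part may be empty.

11

Let inc[i] be the LIS ending at i and dec[i] the longest strictly decreasing subsequence starting at i. inc = [1, 2, 3, 4, 2, 2, 2, 3, 2, 1, 3, 4, 1, 1, 5, 2, 2, 4, 5, 2], dec = [4, 7, 8, 8, 7, 6, 4, 5, 4, 3, 4, 4, 3, 1, 4, 3, 2, 2, 2, 1].
max_i inc[i]+dec[i]−1 = 11, with one witness 15, 32, 33, 34, 32, 30, 29, 28, 21, 12, 7.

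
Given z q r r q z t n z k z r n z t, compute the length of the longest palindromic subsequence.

7

Using dp[i][j] = 2 + dp[i+1][j−1] if the ends match, else max(dp[i+1][j], dp[i][j−1]):
dp[1][15] = 7. A witness is tnzkznt at positions 7,8,9,10,11,13,15.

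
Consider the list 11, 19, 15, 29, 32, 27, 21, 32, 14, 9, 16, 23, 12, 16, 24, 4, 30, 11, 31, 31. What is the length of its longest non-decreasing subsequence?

8

One longest non-decreasing subsequence is 11, 19, 21, 23, 24, 30, 31, 31 (positions 1,2,7,12,15,17,19,20), of length 8; no longer one exists.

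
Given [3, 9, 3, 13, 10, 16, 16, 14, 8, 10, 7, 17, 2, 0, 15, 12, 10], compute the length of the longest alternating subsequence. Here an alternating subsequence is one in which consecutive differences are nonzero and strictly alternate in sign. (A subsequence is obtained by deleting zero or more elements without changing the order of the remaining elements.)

Track the best alternating length ending on an up-step vs a down-step at each position: up/down = 1/1, 2/1, 1/3, 4/1, 4/5, 6/1, 6/1, 6/7, 4/7, 8/7, 4/9, 10/1, 1/11, 1/11, 12/11, 12/13, 12/13.
The maximum over both is 13; one such subsequence is 3, 9, 3, 13, 10, 16, 8, 10, 7, 17, 2, 15, 12.

13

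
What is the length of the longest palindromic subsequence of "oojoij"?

3

Using dp[i][j] = 2 + dp[i+1][j−1] if the ends match, else max(dp[i+1][j], dp[i][j−1]):
dp[1][6] = 3. A witness is jij at positions 3,5,6.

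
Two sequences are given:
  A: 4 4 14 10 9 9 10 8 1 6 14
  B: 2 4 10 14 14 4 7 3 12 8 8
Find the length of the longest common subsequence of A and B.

A longest common subsequence is 4, 4, 8 (length 3); the LCS DP confirms no longer common subsequence exists.

3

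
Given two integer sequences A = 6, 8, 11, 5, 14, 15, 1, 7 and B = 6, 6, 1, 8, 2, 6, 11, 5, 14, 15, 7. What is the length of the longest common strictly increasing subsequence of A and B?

5

A longest common strictly increasing subsequence is 6, 8, 11, 14, 15 (length 5); it appears in order in both A and B, and no longer such subsequence exists.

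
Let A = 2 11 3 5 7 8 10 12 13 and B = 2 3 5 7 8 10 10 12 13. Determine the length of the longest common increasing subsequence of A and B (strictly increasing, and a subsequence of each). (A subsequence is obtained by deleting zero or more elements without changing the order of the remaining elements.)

A longest common strictly increasing subsequence is 2, 3, 5, 7, 8, 10, 12, 13 (length 8); it appears in order in both A and B, and no longer such subsequence exists.

8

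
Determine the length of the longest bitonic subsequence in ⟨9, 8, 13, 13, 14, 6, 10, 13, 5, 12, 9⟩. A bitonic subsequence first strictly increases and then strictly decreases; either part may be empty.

Let inc[i] be the LIS ending at i and dec[i] the longest strictly decreasing subsequence starting at i. inc = [1, 1, 2, 2, 3, 1, 2, 3, 1, 3, 2], dec = [4, 3, 3, 3, 4, 2, 2, 3, 1, 2, 1].
max_i inc[i]+dec[i]−1 = 6, with one witness 9, 13, 14, 13, 12, 9.

6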